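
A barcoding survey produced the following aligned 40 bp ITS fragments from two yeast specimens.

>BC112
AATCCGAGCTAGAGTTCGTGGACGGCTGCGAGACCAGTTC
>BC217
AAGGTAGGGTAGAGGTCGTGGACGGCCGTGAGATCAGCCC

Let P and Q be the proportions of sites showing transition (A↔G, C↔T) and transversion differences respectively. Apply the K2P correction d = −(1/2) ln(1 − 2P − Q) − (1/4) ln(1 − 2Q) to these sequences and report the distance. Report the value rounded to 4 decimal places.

Mismatches occur at site 3 (T/G, transversion), site 4 (C/G, transversion), site 5 (C/T, transition), site 6 (G/A, transition), site 7 (A/G, transition), site 9 (C/G, transversion), site 15 (T/G, transversion), site 27 (T/C, transition), site 29 (C/T, transition), site 34 (C/T, transition), site 38 (T/C, transition), site 39 (T/C, transition).
Of the 12 differences, 8 transitions and 4 transversions over 40 sites: P = 8/40 = 0.200000, Q = 4/40 = 0.100000.
d = −0.5·ln(0.500000) − 0.25·ln(0.800000) = −0.5·(-0.693147) − 0.25·(-0.223144) = 0.4024.

0.4024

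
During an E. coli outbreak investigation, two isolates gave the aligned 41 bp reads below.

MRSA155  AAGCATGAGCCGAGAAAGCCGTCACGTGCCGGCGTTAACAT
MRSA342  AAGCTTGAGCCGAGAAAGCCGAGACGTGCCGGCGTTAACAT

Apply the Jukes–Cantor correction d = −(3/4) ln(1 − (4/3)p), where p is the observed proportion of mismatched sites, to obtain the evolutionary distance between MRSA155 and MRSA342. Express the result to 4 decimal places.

Mismatches occur at site 5 (A↔T), site 22 (T↔A), site 23 (C↔G).
p = 3/41 = 0.073171.
d = −0.75 · ln(1 − (4/3)·0.073171) = −0.75 · ln(0.902439) = −0.75 · (-0.102654) = 0.0770.

0.0770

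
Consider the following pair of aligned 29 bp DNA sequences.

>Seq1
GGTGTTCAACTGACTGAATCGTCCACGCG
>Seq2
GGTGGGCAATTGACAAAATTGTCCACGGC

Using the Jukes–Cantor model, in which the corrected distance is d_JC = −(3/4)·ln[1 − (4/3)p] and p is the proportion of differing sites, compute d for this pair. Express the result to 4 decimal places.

0.3439

The sequences differ at positions 5 (T/G), 6 (T/G), 10 (C/T), 15 (T/A), 16 (G/A), 20 (C/T), 28 (C/G), 29 (G/C).
p = 8/29 = 0.275862.
d = −0.75 · ln(1 − (4/3)·0.275862) = −0.75 · ln(0.632184) = −0.75 · (-0.458575) = 0.3439.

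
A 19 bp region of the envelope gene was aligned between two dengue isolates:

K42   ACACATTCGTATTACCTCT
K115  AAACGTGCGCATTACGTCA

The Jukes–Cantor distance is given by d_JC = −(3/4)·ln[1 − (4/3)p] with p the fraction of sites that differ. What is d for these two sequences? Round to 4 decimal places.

0.4099

The sequences differ at positions 2 (C/A), 5 (A/G), 7 (T/G), 10 (T/C), 16 (C/G), 19 (T/A).
p = 6/19 = 0.315789.
d = −0.75 · ln(1 − (4/3)·0.315789) = −0.75 · ln(0.578948) = −0.75 · (-0.546543) = 0.4099.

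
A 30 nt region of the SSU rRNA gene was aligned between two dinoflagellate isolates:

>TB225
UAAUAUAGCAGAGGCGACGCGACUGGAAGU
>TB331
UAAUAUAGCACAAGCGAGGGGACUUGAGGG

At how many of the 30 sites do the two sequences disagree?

7

The sequences differ at positions 11 (G/C), 13 (G/A), 18 (C/G), 20 (C/G), 25 (G/U), 28 (A/G), 30 (U/G).
That gives 7 mismatches out of 30 aligned sites, so the Hamming distance is 7.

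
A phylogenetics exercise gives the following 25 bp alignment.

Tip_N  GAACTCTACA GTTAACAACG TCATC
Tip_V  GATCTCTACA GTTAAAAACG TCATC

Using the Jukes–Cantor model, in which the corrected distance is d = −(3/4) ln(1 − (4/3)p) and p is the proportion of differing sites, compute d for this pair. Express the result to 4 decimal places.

The sequences differ at positions 3 (A/T), 16 (C/A).
p = 2/25 = 0.080000.
d = −0.75 · ln(1 − (4/3)·0.080000) = −0.75 · ln(0.893333) = −0.75 · (-0.112796) = 0.0846.

0.0846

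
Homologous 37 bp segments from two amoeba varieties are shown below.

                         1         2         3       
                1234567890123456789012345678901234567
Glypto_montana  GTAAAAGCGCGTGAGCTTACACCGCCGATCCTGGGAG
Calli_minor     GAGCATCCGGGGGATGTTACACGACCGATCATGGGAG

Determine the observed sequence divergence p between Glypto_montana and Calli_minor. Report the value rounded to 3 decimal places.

0.324

The sequences differ at positions 2 (T/A), 3 (A/G), 4 (A/C), 6 (A/T), 7 (G/C), 10 (C/G), 12 (T/G), 15 (G/T), 16 (C/G), 23 (C/G), 24 (G/A), 31 (C/A).
There are 12 differences over 37 sites, so p = 12/37 = 0.324.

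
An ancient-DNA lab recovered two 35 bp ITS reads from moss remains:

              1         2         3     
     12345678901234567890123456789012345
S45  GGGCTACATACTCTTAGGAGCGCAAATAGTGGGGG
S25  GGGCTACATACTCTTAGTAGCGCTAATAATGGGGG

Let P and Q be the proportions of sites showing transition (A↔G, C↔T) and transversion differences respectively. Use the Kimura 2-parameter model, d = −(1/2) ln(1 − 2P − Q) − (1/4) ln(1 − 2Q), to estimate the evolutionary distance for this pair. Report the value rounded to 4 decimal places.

Mismatches occur at site 18 (G→T, transversion), site 24 (A→T, transversion), site 29 (G→A, transition).
Of the 3 differences, 1 transition and 2 transversions over 35 sites: P = 1/35 = 0.028571, Q = 2/35 = 0.057143.
d = −0.5·ln(0.885715) − 0.25·ln(0.885714) = −0.5·(-0.121360) − 0.25·(-0.121361) = 0.0910.

0.0910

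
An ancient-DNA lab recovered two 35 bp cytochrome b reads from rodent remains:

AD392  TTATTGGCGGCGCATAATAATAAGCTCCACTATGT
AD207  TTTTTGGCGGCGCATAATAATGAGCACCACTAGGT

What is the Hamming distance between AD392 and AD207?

4

Differing sites — 3:A/T; 22:A/G; 26:T/A; 33:T/G.
That gives 4 mismatches out of 35 aligned sites, so the Hamming distance is 4.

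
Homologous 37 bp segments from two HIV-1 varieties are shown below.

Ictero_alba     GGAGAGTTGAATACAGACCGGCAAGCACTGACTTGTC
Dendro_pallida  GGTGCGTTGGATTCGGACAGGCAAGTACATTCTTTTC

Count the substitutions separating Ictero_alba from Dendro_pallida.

11

Mismatches occur at site 3 (A↔T), site 5 (A↔C), site 10 (A↔G), site 13 (A↔T), site 15 (A↔G), site 19 (C↔A), site 26 (C↔T), site 29 (T↔A), site 30 (G↔T), site 31 (A↔T), site 35 (G↔T).
That gives 11 mismatches out of 37 aligned sites, so the Hamming distance is 11.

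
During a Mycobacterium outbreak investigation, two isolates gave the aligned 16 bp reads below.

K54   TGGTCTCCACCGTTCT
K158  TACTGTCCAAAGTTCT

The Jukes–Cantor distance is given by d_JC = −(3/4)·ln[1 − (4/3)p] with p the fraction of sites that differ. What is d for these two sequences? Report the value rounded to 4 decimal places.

Differing sites — 2:G/A; 3:G/C; 5:C/G; 10:C/A; 11:C/A.
p = 5/16 = 0.312500.
d = −0.75 · ln(1 − (4/3)·0.312500) = −0.75 · ln(0.583333) = −0.75 · (-0.538997) = 0.4042.

0.4042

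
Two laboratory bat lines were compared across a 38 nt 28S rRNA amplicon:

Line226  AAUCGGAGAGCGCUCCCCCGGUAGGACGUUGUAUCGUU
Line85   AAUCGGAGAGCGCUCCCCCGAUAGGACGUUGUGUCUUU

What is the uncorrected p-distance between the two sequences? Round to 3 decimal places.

Differing sites — 21:G/A; 33:A/G; 36:G/U.
There are 3 differences over 38 sites, so p = 3/38 = 0.079.

0.079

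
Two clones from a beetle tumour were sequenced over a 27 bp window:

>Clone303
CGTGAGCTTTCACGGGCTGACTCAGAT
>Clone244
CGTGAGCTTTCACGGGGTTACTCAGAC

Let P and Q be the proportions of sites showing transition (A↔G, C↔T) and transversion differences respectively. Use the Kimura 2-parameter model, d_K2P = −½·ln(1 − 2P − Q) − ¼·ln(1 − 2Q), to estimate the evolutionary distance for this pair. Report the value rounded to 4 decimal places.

Differing sites — 17:C/G (Tv); 19:G/T (Tv); 27:T/C (Ti).
Of the 3 differences, 1 transition and 2 transversions over 27 sites: P = 1/27 = 0.037037, Q = 2/27 = 0.074074.
d = −0.5·ln(0.851852) − 0.25·ln(0.851852) = −0.5·(-0.160342) − 0.25·(-0.160342) = 0.1203.

0.1203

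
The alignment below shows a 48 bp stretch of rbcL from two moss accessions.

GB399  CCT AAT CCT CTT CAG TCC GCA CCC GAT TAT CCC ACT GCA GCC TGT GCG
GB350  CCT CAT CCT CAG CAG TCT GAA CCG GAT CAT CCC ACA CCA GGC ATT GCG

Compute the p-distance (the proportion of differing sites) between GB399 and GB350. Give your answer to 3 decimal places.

0.250

Differing sites — 4:A/C; 11:T/A; 12:T/G; 18:C/T; 20:C/A; 24:C/G; 28:T/C; 36:T/A; 37:G/C; 41:C/G; 43:T/A; 44:G/T.
There are 12 differences over 48 sites, so p = 12/48 = 0.250.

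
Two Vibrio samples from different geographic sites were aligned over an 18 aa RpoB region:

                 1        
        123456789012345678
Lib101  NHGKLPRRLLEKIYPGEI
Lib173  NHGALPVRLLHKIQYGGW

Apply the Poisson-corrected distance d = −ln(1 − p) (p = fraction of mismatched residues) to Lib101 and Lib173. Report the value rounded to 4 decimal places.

0.4925

The sequences differ at positions 4 (K/A), 7 (R/V), 11 (E/H), 14 (Y/Q), 15 (P/Y), 17 (E/G), 18 (I/W).
p = 7/18 = 0.388889.
d = −ln(1 − 0.388889) = −ln(0.611111) = 0.4925.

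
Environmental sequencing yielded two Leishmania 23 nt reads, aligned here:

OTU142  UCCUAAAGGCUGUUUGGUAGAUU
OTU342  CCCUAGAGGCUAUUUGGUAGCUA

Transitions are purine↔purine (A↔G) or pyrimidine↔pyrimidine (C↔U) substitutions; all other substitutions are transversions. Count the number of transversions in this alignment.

2

Differing sites — 1:U/C (Ti); 6:A/G (Ti); 12:G/A (Ti); 21:A/C (Tv); 23:U/A (Tv).
Of the 5 differences, 3 transitions and 2 transversions, so the answer is 2.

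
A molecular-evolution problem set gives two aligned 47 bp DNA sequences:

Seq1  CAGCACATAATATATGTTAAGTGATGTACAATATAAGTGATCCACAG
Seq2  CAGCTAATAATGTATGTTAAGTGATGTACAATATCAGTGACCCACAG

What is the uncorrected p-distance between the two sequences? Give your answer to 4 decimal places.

The sequences differ at positions 5 (A/T), 6 (C/A), 12 (A/G), 35 (A/C), 41 (T/C).
There are 5 differences over 47 sites, so p = 5/47 = 0.1064.

0.1064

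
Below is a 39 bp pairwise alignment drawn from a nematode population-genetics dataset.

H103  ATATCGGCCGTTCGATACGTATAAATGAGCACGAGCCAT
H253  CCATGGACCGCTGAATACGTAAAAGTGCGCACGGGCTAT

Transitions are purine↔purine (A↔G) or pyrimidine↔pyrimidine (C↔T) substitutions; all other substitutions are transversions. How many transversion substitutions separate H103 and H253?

The sequences differ at positions 1 (A/C, transversion), 2 (T/C, transition), 5 (C/G, transversion), 7 (G/A, transition), 11 (T/C, transition), 13 (C/G, transversion), 14 (G/A, transition), 22 (T/A, transversion), 25 (A/G, transition), 28 (A/C, transversion), 34 (A/G, transition), 37 (C/T, transition).
Of the 12 differences, 7 transitions and 5 transversions, so the answer is 5.

5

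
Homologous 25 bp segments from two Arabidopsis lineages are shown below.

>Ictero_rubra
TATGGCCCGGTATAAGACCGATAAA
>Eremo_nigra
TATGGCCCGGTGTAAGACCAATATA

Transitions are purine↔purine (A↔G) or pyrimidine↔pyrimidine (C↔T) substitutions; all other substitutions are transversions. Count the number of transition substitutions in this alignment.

Mismatches occur at site 12 (A↔G, transition), site 20 (G↔A, transition), site 24 (A↔T, transversion).
Of the 3 differences, 2 transitions and 1 transversion, so the answer is 2.

2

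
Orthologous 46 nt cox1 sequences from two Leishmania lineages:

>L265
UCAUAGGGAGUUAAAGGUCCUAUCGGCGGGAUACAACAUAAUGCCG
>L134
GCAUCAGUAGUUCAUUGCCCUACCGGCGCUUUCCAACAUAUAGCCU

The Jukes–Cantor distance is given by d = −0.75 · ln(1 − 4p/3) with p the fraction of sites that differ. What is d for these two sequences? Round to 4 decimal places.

0.4674

The sequences differ at positions 1 (U/G), 5 (A/C), 6 (G/A), 8 (G/U), 13 (A/C), 15 (A/U), 16 (G/U), 18 (U/C), 23 (U/C), 29 (G/C), 30 (G/U), 31 (A/U), 33 (A/C), 41 (A/U), 42 (U/A), 46 (G/U).
p = 16/46 = 0.347826.
d = −0.75 · ln(1 − (4/3)·0.347826) = −0.75 · ln(0.536232) = −0.75 · (-0.623188) = 0.4674.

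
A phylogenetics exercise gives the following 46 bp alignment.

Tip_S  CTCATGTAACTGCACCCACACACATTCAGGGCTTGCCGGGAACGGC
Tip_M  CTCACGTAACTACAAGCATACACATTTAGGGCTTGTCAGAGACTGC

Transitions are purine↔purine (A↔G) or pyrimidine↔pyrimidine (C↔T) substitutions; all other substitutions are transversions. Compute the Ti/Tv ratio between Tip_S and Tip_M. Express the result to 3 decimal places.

Differing sites — 5:T/C (Ti); 12:G/A (Ti); 15:C/A (Tv); 16:C/G (Tv); 19:C/T (Ti); 27:C/T (Ti); 36:C/T (Ti); 38:G/A (Ti); 40:G/A (Ti); 41:A/G (Ti); 44:G/T (Tv).
Of the 11 differences, 8 transitions and 3 transversions, so Ti/Tv = 8/3 = 2.667.

2.667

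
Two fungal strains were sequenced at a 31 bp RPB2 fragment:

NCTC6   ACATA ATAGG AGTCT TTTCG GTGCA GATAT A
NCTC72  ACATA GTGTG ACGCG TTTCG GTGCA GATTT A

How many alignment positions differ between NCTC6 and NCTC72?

The sequences differ at positions 6 (A/G), 8 (A/G), 9 (G/T), 12 (G/C), 13 (T/G), 15 (T/G), 29 (A/T).
That gives 7 mismatches out of 31 aligned sites, so the Hamming distance is 7.

7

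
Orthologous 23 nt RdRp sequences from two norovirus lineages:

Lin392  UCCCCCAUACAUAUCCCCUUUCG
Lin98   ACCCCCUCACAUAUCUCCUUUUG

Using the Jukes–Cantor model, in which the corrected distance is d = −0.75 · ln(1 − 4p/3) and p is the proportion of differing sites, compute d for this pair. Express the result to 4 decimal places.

The sequences differ at positions 1 (U/A), 7 (A/U), 8 (U/C), 16 (C/U), 22 (C/U).
p = 5/23 = 0.217391.
d = −0.75 · ln(1 − (4/3)·0.217391) = −0.75 · ln(0.710145) = −0.75 · (-0.342286) = 0.2567.

0.2567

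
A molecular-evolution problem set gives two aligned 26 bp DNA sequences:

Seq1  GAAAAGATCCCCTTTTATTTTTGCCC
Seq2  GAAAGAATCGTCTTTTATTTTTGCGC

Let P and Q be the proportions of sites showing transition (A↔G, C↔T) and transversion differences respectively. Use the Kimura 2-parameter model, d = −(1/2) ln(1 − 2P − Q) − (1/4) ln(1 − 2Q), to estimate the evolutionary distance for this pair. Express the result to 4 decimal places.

Differing sites — 5:A/G (Ti); 6:G/A (Ti); 10:C/G (Tv); 11:C/T (Ti); 25:C/G (Tv).
Of the 5 differences, 3 transitions and 2 transversions over 26 sites: P = 3/26 = 0.115385, Q = 2/26 = 0.076923.
d = −0.5·ln(0.692307) − 0.25·ln(0.846154) = −0.5·(-0.367726) − 0.25·(-0.167054) = 0.2256.

0.2256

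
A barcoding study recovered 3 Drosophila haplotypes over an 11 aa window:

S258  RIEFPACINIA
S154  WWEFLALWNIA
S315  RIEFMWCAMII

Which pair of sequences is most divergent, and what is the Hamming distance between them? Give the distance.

8

Pairwise Hamming distances:
  S258 vs S154: 5
  S258 vs S315: 5
  S154 vs S315: 8
The largest is 8, between S154 and S315.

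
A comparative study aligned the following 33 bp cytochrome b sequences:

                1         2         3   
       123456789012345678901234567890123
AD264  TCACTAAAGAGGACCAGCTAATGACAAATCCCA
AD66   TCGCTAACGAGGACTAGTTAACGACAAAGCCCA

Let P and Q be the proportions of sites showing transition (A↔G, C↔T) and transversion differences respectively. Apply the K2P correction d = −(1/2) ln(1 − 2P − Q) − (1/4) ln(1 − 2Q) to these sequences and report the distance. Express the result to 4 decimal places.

The sequences differ at positions 3 (A/G, transition), 8 (A/C, transversion), 15 (C/T, transition), 18 (C/T, transition), 22 (T/C, transition), 29 (T/G, transversion).
Of the 6 differences, 4 transitions and 2 transversions over 33 sites: P = 4/33 = 0.121212, Q = 2/33 = 0.060606.
d = −0.5·ln(0.696970) − 0.25·ln(0.878788) = −0.5·(-0.361013) − 0.25·(-0.129212) = 0.2128.

0.2128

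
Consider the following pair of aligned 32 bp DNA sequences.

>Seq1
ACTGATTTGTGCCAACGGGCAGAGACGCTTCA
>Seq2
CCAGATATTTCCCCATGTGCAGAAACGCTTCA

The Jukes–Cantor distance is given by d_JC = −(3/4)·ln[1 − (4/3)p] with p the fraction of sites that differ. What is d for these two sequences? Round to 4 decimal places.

0.3525

Mismatches occur at site 1 (A→C), site 3 (T→A), site 7 (T→A), site 9 (G→T), site 11 (G→C), site 14 (A→C), site 16 (C→T), site 18 (G→T), site 24 (G→A).
p = 9/32 = 0.281250.
d = −0.75 · ln(1 − (4/3)·0.281250) = −0.75 · ln(0.625000) = −0.75 · (-0.470004) = 0.3525.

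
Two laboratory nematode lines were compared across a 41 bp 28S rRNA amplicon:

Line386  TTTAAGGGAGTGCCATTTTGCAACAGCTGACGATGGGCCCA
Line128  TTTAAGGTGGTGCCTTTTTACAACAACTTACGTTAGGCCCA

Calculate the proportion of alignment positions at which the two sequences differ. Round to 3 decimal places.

Mismatches occur at site 8 (G/T), site 9 (A/G), site 15 (A/T), site 20 (G/A), site 26 (G/A), site 29 (G/T), site 33 (A/T), site 35 (G/A).
There are 8 differences over 41 sites, so p = 8/41 = 0.195.

0.195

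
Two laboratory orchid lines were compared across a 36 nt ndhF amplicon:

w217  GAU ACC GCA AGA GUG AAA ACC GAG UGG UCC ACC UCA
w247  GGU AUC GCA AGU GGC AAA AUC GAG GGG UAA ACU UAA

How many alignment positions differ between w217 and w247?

11

Differing sites — 2:A/G; 5:C/U; 12:A/U; 14:U/G; 15:G/C; 20:C/U; 25:U/G; 29:C/A; 30:C/A; 33:C/U; 35:C/A.
That gives 11 mismatches out of 36 aligned sites, so the Hamming distance is 11.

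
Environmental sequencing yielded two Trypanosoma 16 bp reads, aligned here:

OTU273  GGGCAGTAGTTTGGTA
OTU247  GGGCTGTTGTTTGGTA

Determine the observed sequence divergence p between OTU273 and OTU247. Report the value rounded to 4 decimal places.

0.1250

The sequences differ at positions 5 (A/T), 8 (A/T).
There are 2 differences over 16 sites, so p = 2/16 = 0.1250.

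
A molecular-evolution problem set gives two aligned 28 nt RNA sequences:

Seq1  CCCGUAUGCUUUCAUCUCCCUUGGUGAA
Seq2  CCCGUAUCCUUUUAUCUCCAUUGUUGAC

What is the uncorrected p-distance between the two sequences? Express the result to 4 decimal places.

0.1786

Differing sites — 8:G/C; 13:C/U; 20:C/A; 24:G/U; 28:A/C.
There are 5 differences over 28 sites, so p = 5/28 = 0.1786.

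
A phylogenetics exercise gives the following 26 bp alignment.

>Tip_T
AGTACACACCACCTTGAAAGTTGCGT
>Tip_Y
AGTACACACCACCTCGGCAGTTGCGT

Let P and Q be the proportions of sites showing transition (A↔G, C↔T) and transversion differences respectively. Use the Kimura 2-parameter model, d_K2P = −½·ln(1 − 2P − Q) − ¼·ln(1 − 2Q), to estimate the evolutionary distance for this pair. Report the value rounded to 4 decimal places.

0.1268

The sequences differ at positions 15 (T/C, transition), 17 (A/G, transition), 18 (A/C, transversion).
Of the 3 differences, 2 transitions and 1 transversion over 26 sites: P = 2/26 = 0.076923, Q = 1/26 = 0.038462.
d = −0.5·ln(0.807692) − 0.25·ln(0.923076) = −0.5·(-0.213574) − 0.25·(-0.080044) = 0.1268.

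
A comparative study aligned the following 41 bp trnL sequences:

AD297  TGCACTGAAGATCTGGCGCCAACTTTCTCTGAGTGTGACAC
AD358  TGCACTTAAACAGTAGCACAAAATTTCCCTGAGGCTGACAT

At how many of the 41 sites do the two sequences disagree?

13

The sequences differ at positions 7 (G/T), 10 (G/A), 11 (A/C), 12 (T/A), 13 (C/G), 15 (G/A), 18 (G/A), 20 (C/A), 23 (C/A), 28 (T/C), 34 (T/G), 35 (G/C), 41 (C/T).
That gives 13 mismatches out of 41 aligned sites, so the Hamming distance is 13.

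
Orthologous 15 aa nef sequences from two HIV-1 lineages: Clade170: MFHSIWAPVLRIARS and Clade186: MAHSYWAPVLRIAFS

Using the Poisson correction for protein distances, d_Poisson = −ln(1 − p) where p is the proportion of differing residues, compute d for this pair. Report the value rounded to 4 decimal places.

The sequences differ at positions 2 (F/A), 5 (I/Y), 14 (R/F).
p = 3/15 = 0.200000.
d = −ln(1 − 0.200000) = −ln(0.800000) = 0.2231.

0.2231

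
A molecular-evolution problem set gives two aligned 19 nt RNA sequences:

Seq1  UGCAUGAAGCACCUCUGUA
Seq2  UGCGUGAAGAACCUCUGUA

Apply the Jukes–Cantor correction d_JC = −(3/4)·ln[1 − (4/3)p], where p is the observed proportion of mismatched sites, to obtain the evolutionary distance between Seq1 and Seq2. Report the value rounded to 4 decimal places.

Differing sites — 4:A/G; 10:C/A.
p = 2/19 = 0.105263.
d = −0.75 · ln(1 − (4/3)·0.105263) = −0.75 · ln(0.859649) = −0.75 · (-0.151231) = 0.1134.

0.1134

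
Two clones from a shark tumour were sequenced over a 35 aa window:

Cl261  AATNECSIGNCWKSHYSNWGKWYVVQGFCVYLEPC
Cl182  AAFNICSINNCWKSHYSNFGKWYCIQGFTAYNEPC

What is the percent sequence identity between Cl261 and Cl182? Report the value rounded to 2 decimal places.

Differing sites — 3:T/F; 5:E/I; 9:G/N; 19:W/F; 24:V/C; 25:V/I; 29:C/T; 30:V/A; 32:L/N.
26 of the 35 sites match, so the percent identity is 26/35 × 100 = 74.29%.

74.29%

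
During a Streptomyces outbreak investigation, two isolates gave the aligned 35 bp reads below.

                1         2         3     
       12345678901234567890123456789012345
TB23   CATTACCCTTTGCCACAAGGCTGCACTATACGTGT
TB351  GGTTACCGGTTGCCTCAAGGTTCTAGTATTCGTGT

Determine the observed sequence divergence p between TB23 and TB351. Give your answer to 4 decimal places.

0.2857

The sequences differ at positions 1 (C/G), 2 (A/G), 8 (C/G), 9 (T/G), 15 (A/T), 21 (C/T), 23 (G/C), 24 (C/T), 26 (C/G), 30 (A/T).
There are 10 differences over 35 sites, so p = 10/35 = 0.2857.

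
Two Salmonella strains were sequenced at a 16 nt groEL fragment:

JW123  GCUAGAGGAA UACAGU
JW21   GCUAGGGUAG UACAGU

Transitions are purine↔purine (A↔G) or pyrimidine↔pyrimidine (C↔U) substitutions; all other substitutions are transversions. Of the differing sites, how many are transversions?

1

Mismatches occur at site 6 (A/G, transition), site 8 (G/U, transversion), site 10 (A/G, transition).
Of the 3 differences, 2 transitions and 1 transversion, so the answer is 1.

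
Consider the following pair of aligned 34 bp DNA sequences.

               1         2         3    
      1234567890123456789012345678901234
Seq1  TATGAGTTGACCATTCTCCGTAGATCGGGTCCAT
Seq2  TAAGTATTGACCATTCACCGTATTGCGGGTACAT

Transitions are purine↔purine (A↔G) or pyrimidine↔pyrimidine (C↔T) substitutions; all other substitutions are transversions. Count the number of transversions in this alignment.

7

Mismatches occur at site 3 (T→A, transversion), site 5 (A→T, transversion), site 6 (G→A, transition), site 17 (T→A, transversion), site 23 (G→T, transversion), site 24 (A→T, transversion), site 25 (T→G, transversion), site 31 (C→A, transversion).
Of the 8 differences, 1 transition and 7 transversions, so the answer is 7.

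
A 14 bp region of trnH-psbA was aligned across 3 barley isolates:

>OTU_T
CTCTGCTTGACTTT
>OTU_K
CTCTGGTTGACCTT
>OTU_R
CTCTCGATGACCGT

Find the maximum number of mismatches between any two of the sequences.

5

Pairwise Hamming distances:
  OTU_T vs OTU_K: 2
  OTU_T vs OTU_R: 5
  OTU_K vs OTU_R: 3
The largest is 5, between OTU_T and OTU_R.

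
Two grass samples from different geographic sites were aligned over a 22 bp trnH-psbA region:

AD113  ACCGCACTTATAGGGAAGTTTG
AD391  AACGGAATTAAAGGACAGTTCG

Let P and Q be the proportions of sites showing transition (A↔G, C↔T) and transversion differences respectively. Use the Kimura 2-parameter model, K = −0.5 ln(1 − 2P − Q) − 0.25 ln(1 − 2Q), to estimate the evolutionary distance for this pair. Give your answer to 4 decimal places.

0.4146

Differing sites — 2:C/A (Tv); 5:C/G (Tv); 7:C/A (Tv); 11:T/A (Tv); 15:G/A (Ti); 16:A/C (Tv); 21:T/C (Ti).
Of the 7 differences, 2 transitions and 5 transversions over 22 sites: P = 2/22 = 0.090909, Q = 5/22 = 0.227273.
d = −0.5·ln(0.590909) − 0.25·ln(0.545454) = −0.5·(-0.526093) − 0.25·(-0.606137) = 0.4146.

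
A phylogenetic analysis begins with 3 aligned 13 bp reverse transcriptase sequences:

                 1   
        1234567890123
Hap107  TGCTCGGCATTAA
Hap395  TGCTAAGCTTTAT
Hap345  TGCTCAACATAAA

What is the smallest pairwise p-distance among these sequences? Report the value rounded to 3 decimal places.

Pairwise Hamming distances:
  Hap107 vs Hap395: 4
  Hap107 vs Hap345: 3
  Hap395 vs Hap345: 5
The smallest is 3 mismatches, between Hap107 and Hap345; p = 3/13 = 0.231.

0.231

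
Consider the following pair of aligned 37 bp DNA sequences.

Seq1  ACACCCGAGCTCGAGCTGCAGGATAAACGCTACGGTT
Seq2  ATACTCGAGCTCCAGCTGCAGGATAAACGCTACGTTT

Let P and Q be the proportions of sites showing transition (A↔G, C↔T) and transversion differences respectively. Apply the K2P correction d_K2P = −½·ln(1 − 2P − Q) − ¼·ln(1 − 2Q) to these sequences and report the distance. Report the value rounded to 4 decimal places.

Differing sites — 2:C/T (Ti); 5:C/T (Ti); 13:G/C (Tv); 35:G/T (Tv).
Of the 4 differences, 2 transitions and 2 transversions over 37 sites: P = 2/37 = 0.054054, Q = 2/37 = 0.054054.
d = −0.5·ln(0.837838) − 0.25·ln(0.891892) = −0.5·(-0.176931) − 0.25·(-0.114410) = 0.1171.

0.1171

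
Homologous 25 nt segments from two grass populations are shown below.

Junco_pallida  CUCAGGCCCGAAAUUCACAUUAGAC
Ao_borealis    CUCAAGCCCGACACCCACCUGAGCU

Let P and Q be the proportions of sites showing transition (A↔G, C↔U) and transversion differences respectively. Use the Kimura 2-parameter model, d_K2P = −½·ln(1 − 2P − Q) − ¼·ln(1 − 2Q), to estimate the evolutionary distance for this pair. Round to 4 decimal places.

Mismatches occur at site 5 (G→A, transition), site 12 (A→C, transversion), site 14 (U→C, transition), site 15 (U→C, transition), site 19 (A→C, transversion), site 21 (U→G, transversion), site 24 (A→C, transversion), site 25 (C→U, transition).
Of the 8 differences, 4 transitions and 4 transversions over 25 sites: P = 4/25 = 0.160000, Q = 4/25 = 0.160000.
d = −0.5·ln(0.520000) − 0.25·ln(0.680000) = −0.5·(-0.653926) − 0.25·(-0.385662) = 0.4234.

0.4234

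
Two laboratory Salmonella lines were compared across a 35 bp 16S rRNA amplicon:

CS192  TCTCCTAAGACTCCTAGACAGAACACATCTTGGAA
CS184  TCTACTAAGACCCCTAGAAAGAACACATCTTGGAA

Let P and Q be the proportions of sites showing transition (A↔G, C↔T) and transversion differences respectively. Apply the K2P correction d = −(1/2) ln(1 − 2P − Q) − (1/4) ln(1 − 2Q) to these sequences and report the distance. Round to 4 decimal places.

0.0910

Mismatches occur at site 4 (C→A, transversion), site 12 (T→C, transition), site 19 (C→A, transversion).
Of the 3 differences, 1 transition and 2 transversions over 35 sites: P = 1/35 = 0.028571, Q = 2/35 = 0.057143.
d = −0.5·ln(0.885715) − 0.25·ln(0.885714) = −0.5·(-0.121360) − 0.25·(-0.121361) = 0.0910.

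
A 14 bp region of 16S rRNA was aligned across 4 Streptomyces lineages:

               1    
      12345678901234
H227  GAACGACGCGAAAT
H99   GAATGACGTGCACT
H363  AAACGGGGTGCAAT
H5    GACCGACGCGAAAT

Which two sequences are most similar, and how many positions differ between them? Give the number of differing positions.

1

Pairwise Hamming distances:
  H227 vs H99: 4
  H227 vs H363: 5
  H227 vs H5: 1
  H99 vs H363: 5
  H99 vs H5: 5
  H363 vs H5: 6
The smallest is 1, between H227 and H5.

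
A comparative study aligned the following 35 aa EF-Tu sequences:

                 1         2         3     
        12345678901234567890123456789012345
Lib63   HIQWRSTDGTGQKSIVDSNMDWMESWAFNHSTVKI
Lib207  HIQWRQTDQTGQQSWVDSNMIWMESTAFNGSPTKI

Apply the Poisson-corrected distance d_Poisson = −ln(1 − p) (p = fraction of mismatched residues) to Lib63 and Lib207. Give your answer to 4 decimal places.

0.2973

Differing sites — 6:S/Q; 9:G/Q; 13:K/Q; 15:I/W; 21:D/I; 26:W/T; 30:H/G; 32:T/P; 33:V/T.
p = 9/35 = 0.257143.
d = −ln(1 − 0.257143) = −ln(0.742857) = 0.2973.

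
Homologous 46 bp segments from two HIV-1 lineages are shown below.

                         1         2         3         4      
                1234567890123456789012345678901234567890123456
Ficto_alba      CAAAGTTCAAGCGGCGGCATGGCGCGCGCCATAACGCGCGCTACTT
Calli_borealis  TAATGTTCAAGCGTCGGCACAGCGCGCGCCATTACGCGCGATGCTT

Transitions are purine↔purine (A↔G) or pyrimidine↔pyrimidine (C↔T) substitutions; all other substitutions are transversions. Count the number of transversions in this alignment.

Differing sites — 1:C/T (Ti); 4:A/T (Tv); 14:G/T (Tv); 20:T/C (Ti); 21:G/A (Ti); 33:A/T (Tv); 41:C/A (Tv); 43:A/G (Ti).
Of the 8 differences, 4 transitions and 4 transversions, so the answer is 4.

4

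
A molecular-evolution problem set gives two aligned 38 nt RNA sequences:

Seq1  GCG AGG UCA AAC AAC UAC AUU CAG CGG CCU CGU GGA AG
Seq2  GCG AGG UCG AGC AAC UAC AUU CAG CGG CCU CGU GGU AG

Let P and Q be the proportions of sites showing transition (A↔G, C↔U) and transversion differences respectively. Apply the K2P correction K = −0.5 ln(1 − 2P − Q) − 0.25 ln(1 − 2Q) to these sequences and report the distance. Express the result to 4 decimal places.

0.0841

Mismatches occur at site 9 (A→G, transition), site 11 (A→G, transition), site 36 (A→U, transversion).
Of the 3 differences, 2 transitions and 1 transversion over 38 sites: P = 2/38 = 0.052632, Q = 1/38 = 0.026316.
d = −0.5·ln(0.868420) − 0.25·ln(0.947368) = −0.5·(-0.141080) − 0.25·(-0.054068) = 0.0841.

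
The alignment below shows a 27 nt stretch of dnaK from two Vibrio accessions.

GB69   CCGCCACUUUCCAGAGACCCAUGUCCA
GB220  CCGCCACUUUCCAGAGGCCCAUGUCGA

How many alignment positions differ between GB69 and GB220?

Mismatches occur at site 17 (A/G), site 26 (C/G).
That gives 2 mismatches out of 27 aligned sites, so the Hamming distance is 2.

2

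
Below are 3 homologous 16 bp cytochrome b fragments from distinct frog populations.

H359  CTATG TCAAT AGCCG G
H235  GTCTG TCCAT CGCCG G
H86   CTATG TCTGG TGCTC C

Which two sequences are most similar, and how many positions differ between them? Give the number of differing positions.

Pairwise Hamming distances:
  H359 vs H235: 4
  H359 vs H86: 7
  H235 vs H86: 9
The smallest is 4, between H359 and H235.

4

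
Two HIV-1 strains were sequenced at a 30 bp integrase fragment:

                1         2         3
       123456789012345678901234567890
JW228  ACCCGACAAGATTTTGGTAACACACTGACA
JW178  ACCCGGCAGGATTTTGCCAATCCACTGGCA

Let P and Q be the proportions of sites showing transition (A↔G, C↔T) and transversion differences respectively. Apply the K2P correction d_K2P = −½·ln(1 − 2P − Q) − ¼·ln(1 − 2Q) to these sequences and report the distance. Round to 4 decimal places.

0.2912

The sequences differ at positions 6 (A/G, transition), 9 (A/G, transition), 17 (G/C, transversion), 18 (T/C, transition), 21 (C/T, transition), 22 (A/C, transversion), 28 (A/G, transition).
Of the 7 differences, 5 transitions and 2 transversions over 30 sites: P = 5/30 = 0.166667, Q = 2/30 = 0.066667.
d = −0.5·ln(0.599999) − 0.25·ln(0.866666) = −0.5·(-0.510827) − 0.25·(-0.143102) = 0.2912.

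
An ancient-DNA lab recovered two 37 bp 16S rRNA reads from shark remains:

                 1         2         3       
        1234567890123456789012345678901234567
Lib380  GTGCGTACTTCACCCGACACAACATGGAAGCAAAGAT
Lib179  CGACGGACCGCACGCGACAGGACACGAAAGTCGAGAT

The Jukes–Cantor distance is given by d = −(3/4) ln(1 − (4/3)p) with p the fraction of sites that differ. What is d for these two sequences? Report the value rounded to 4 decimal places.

Differing sites — 1:G/C; 2:T/G; 3:G/A; 6:T/G; 9:T/C; 10:T/G; 14:C/G; 20:C/G; 21:A/G; 25:T/C; 27:G/A; 31:C/T; 32:A/C; 33:A/G.
p = 14/37 = 0.378378.
d = −0.75 · ln(1 − (4/3)·0.378378) = −0.75 · ln(0.495496) = −0.75 · (-0.702196) = 0.5266.

0.5266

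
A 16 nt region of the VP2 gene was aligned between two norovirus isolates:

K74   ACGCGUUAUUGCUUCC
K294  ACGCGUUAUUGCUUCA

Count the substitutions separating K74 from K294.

A single mismatch occurs at site 16 (C/A).
That gives 1 mismatch out of 16 aligned sites, so the Hamming distance is 1.

1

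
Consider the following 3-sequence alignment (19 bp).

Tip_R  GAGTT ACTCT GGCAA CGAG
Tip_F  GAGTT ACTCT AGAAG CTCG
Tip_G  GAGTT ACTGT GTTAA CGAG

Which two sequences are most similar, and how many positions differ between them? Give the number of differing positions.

3

Pairwise Hamming distances:
  Tip_R vs Tip_F: 5
  Tip_R vs Tip_G: 3
  Tip_F vs Tip_G: 7
The smallest is 3, between Tip_R and Tip_G.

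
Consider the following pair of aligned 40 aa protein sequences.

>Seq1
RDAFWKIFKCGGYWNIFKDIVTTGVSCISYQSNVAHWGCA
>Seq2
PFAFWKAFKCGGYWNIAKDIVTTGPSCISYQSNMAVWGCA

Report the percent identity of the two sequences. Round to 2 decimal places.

Mismatches occur at site 1 (R↔P), site 2 (D↔F), site 7 (I↔A), site 17 (F↔A), site 25 (V↔P), site 34 (V↔M), site 36 (H↔V).
33 of the 40 sites match, so the percent identity is 33/40 × 100 = 82.50%.

82.50%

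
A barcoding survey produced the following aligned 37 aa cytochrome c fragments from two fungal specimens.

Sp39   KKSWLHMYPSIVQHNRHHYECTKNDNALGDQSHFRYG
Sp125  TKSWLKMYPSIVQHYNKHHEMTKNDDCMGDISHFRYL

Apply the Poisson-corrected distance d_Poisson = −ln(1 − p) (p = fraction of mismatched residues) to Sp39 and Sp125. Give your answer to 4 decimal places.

The sequences differ at positions 1 (K/T), 6 (H/K), 15 (N/Y), 16 (R/N), 17 (H/K), 19 (Y/H), 21 (C/M), 26 (N/D), 27 (A/C), 28 (L/M), 31 (Q/I), 37 (G/L).
p = 12/37 = 0.324324.
d = −ln(1 − 0.324324) = −ln(0.675676) = 0.3920.

0.3920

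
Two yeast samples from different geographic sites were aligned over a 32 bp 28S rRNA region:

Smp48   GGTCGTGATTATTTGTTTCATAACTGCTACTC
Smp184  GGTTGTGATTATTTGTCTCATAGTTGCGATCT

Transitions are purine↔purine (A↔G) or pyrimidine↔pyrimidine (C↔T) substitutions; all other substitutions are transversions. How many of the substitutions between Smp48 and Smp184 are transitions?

Mismatches occur at site 4 (C↔T, transition), site 17 (T↔C, transition), site 23 (A↔G, transition), site 24 (C↔T, transition), site 28 (T↔G, transversion), site 30 (C↔T, transition), site 31 (T↔C, transition), site 32 (C↔T, transition).
Of the 8 differences, 7 transitions and 1 transversion, so the answer is 7.

7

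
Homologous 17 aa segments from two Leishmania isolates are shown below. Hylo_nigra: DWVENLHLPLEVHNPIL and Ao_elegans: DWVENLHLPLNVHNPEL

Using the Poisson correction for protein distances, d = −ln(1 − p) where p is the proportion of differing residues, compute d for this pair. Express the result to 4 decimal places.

Differing sites — 11:E/N; 16:I/E.
p = 2/17 = 0.117647.
d = −ln(1 − 0.117647) = −ln(0.882353) = 0.1252.

0.1252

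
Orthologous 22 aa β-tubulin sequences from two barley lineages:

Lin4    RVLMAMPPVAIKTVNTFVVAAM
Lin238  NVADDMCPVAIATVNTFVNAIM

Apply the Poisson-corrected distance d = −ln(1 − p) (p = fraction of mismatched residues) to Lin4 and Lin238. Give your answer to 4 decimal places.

Mismatches occur at site 1 (R/N), site 3 (L/A), site 4 (M/D), site 5 (A/D), site 7 (P/C), site 12 (K/A), site 19 (V/N), site 21 (A/I).
p = 8/22 = 0.363636.
d = −ln(1 − 0.363636) = −ln(0.636364) = 0.4520.

0.4520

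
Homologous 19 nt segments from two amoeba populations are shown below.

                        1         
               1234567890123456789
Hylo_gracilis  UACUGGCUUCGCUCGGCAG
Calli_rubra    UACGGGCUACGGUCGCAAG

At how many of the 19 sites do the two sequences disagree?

5

Differing sites — 4:U/G; 9:U/A; 12:C/G; 16:G/C; 17:C/A.
That gives 5 mismatches out of 19 aligned sites, so the Hamming distance is 5.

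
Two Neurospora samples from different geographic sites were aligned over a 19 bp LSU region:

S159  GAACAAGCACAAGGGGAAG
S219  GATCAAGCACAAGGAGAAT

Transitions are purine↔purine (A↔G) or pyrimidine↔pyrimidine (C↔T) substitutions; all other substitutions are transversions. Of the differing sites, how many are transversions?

2

The sequences differ at positions 3 (A/T, transversion), 15 (G/A, transition), 19 (G/T, transversion).
Of the 3 differences, 1 transition and 2 transversions, so the answer is 2.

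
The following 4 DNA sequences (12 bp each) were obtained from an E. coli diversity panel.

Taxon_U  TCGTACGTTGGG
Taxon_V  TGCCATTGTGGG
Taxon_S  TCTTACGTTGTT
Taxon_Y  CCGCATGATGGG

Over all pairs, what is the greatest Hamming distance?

8

Pairwise Hamming distances:
  Taxon_U vs Taxon_V: 6
  Taxon_U vs Taxon_S: 3
  Taxon_U vs Taxon_Y: 4
  Taxon_V vs Taxon_S: 8
  Taxon_V vs Taxon_Y: 5
  Taxon_S vs Taxon_Y: 7
The largest is 8, between Taxon_V and Taxon_S.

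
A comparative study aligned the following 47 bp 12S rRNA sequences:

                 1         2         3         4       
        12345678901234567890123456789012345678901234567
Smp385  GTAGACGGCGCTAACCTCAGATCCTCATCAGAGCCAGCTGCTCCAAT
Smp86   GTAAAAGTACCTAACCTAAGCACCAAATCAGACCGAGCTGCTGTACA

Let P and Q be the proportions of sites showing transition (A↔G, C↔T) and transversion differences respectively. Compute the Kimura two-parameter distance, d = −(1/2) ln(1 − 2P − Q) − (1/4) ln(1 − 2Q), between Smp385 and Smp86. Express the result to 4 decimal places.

0.4679

The sequences differ at positions 4 (G/A, transition), 6 (C/A, transversion), 8 (G/T, transversion), 9 (C/A, transversion), 10 (G/C, transversion), 18 (C/A, transversion), 21 (A/C, transversion), 22 (T/A, transversion), 25 (T/A, transversion), 26 (C/A, transversion), 33 (G/C, transversion), 35 (C/G, transversion), 43 (C/G, transversion), 44 (C/T, transition), 46 (A/C, transversion), 47 (T/A, transversion).
Of the 16 differences, 2 transitions and 14 transversions over 47 sites: P = 2/47 = 0.042553, Q = 14/47 = 0.297872.
d = −0.5·ln(0.617022) − 0.25·ln(0.404256) = −0.5·(-0.482851) − 0.25·(-0.905707) = 0.4679.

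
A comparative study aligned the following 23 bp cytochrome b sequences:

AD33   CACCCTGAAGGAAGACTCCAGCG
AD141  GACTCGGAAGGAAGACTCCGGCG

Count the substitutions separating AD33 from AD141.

4

Mismatches occur at site 1 (C/G), site 4 (C/T), site 6 (T/G), site 20 (A/G).
That gives 4 mismatches out of 23 aligned sites, so the Hamming distance is 4.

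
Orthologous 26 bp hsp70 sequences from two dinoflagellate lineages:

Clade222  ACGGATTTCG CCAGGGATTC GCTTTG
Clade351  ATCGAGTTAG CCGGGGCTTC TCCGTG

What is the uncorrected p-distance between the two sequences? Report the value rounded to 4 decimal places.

0.3462

The sequences differ at positions 2 (C/T), 3 (G/C), 6 (T/G), 9 (C/A), 13 (A/G), 17 (A/C), 21 (G/T), 23 (T/C), 24 (T/G).
There are 9 differences over 26 sites, so p = 9/26 = 0.3462.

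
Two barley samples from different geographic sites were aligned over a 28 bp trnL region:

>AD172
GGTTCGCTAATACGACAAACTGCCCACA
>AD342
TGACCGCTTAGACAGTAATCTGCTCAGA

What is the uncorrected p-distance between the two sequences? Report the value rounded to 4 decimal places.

Mismatches occur at site 1 (G→T), site 3 (T→A), site 4 (T→C), site 9 (A→T), site 11 (T→G), site 14 (G→A), site 15 (A→G), site 16 (C→T), site 19 (A→T), site 24 (C→T), site 27 (C→G).
There are 11 differences over 28 sites, so p = 11/28 = 0.3929.

0.3929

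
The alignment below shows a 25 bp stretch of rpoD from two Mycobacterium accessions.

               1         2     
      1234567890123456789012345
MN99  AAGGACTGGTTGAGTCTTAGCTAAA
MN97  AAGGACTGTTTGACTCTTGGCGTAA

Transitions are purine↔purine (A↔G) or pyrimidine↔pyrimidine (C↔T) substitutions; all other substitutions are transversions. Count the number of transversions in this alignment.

The sequences differ at positions 9 (G/T, transversion), 14 (G/C, transversion), 19 (A/G, transition), 22 (T/G, transversion), 23 (A/T, transversion).
Of the 5 differences, 1 transition and 4 transversions, so the answer is 4.

4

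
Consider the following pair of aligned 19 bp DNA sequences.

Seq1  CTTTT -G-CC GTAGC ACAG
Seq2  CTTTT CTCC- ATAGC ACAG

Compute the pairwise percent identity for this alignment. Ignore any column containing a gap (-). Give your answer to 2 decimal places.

87.50%

Excluding the 3 gap columns leaves 16 comparable sites.
Differing sites — 7:G/T; 11:G/A.
14 of the 16 comparable sites match, so the percent identity is 14/16 × 100 = 87.50%.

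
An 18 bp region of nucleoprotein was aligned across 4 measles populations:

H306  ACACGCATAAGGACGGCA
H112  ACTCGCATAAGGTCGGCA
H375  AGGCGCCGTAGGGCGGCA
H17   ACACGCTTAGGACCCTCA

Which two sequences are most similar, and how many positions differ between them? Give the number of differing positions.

2

Pairwise Hamming distances:
  H306 vs H112: 2
  H306 vs H375: 6
  H306 vs H17: 6
  H112 vs H375: 6
  H112 vs H17: 7
  H375 vs H17: 10
The smallest is 2, between H306 and H112.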